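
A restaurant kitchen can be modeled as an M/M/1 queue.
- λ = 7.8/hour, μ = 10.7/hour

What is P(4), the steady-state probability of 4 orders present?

ρ = λ/μ = 7.8/10.7 = 0.72897
P(n) = (1-ρ)ρⁿ
P(4) = (1-0.72897) × 0.72897^4
P(4) = 0.2710 × 0.2824
P(4) = 0.07653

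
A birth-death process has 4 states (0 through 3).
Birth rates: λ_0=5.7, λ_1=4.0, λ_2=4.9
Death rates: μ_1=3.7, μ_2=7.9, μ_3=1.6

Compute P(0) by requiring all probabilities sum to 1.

Ratios P(n)/P(0) = (λ₀···λₙ₋₁)/(μ₁···μₙ):
P(1)/P(0) = (5.7)/(3.7) = 1.54054
P(2)/P(0) = (5.7×4.0)/(3.7×7.9) = 0.780021
P(3)/P(0) = (5.7×4.0×4.9)/(3.7×7.9×1.6) = 2.38881

Normalization: ∑ P(n) = 1
P(0) × (1.00000 + 1.54054 + 0.780021 + 2.38881) = 1
P(0) × 5.70937 = 1
P(0) = 1/5.70937 = 0.1752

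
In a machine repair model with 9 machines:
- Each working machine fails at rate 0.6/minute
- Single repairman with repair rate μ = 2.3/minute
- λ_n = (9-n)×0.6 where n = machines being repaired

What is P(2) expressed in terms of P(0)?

P(2)/P(0) = ∏_{i=0}^{2-1} λ_i/μ_{i+1}
= (9-0)×0.6/2.3 × (9-1)×0.6/2.3
= 4.8998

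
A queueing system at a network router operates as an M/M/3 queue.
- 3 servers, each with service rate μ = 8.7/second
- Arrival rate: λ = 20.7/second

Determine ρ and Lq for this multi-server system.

Traffic intensity: ρ = λ/(cμ) = 20.7/(3×8.7) = 0.7931
Since ρ = 0.7931 < 1, system is stable.
Offered load a = λ/μ = cρ = 20.7/8.7 = 2.3793
P₀ = [ Σₙ₌₀^2 aⁿ/n! + a^3/(3!(1-ρ)) ]⁻¹
Σ = a^0/0! + a^1/1! + a^2/2! = 1.0000 + 2.3793 + 2.8306 = 6.2099
a^3/(3!(1-ρ)) = 13.4696/(6 × 0.206897) = 10.8505
P₀ = 1/(6.2099 + 10.8505) = 0.05862
Lq = P₀·a^3·ρ / (3!(1-ρ)²) = 0.05862 × 13.4696 × 0.7931 / (6 × 0.04281) = 2.4380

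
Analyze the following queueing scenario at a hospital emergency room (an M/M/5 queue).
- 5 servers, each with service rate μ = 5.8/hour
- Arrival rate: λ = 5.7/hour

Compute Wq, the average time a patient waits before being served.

Traffic intensity: ρ = λ/(cμ) = 5.7/(5×5.8) = 0.1966
Since ρ = 0.1966 < 1, system is stable.
Offered load a = λ/μ = cρ = 5.7/5.8 = 0.9828
P₀ = [ Σₙ₌₀^4 aⁿ/n! + a^5/(5!(1-ρ)) ]⁻¹
Σ = a^0/0! + a^1/1! + a^2/2! + a^3/3! + a^4/4! = 1.0000 + 0.98276 + 0.48291 + 0.15819 + 0.038867 = 2.6627
a^5/(5!(1-ρ)) = 0.91671/(120 × 0.80345) = 0.009508
P₀ = 1/(2.6627 + 0.009508) = 0.3742
Lq = P₀·a^5·ρ / (5!(1-ρ)²) = 0.37422 × 0.91671 × 0.19655 / (120 × 0.64553) = 0.0008704
Wq = Lq/λ = 0.0008704/5.7 = 0.0001527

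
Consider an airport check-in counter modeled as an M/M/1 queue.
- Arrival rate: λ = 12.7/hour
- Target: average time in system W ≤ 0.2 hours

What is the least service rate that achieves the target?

For M/M/1: W = 1/(μ-λ)
Need W ≤ 0.2, so 1/(μ-λ) ≤ 0.2
μ - λ ≥ 1/0.2 = 5.0000
μ ≥ 12.7 + 5.0000 = 17.7000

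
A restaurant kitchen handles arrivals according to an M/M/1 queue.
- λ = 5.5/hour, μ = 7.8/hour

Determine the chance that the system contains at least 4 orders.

ρ = λ/μ = 5.5/7.8 = 0.7051
P(N ≥ n) = ρⁿ
P(N ≥ 4) = 0.7051^4
P(N ≥ 4) = 0.2472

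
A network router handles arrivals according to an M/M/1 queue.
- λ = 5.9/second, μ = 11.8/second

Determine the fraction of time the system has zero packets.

ρ = λ/μ = 5.9/11.8 = 0.5000
P(0) = 1 - ρ = 1 - 0.5000 = 0.5000
The server is idle 50.00% of the time.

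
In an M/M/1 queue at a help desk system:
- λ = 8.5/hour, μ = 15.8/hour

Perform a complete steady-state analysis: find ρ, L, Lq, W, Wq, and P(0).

Step 1: ρ = λ/μ = 8.5/15.8 = 0.5380
Step 2: L = λ/(μ-λ) = 8.5/7.30 = 1.1644
Step 3: Lq = λ²/(μ(μ-λ)) = 72.25/(15.8×7.30) = 0.6264
Step 4: W = 1/(μ-λ) = 1/7.30 = 0.13699
Step 5: Wq = λ/(μ(μ-λ)) = 8.5/(15.8×7.30) = 0.07370
Step 6: P(0) = 1-ρ = 0.4620
Verify: L = λW = 8.5×0.13699 = 1.1644 ✔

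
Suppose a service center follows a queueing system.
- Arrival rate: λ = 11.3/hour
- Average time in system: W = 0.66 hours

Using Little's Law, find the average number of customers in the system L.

Little's Law: L = λW
L = 11.3 × 0.66 = 7.4580 customers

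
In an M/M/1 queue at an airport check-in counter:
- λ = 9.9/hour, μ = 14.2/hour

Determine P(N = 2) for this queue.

ρ = λ/μ = 9.9/14.2 = 0.6972
P(n) = (1-ρ)ρⁿ
P(2) = (1-0.6972) × 0.6972^2
P(2) = 0.3028 × 0.4861
P(2) = 0.1472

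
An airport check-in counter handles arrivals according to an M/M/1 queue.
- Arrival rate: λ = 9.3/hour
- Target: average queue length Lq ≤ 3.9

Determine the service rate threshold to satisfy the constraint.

For M/M/1: Lq = λ²/(μ(μ-λ))
Need Lq ≤ 3.9, i.e. μ(μ-λ) ≥ λ²/3.9
μ² - 9.3μ - 86.49/3.9 ≥ 0  →  μ² - 9.3μ - 22.17692 ≥ 0
Quadratic formula (positive root): μ = [λ + √(λ² + 4×22.17692)]/2
Discriminant: 86.49 + 4×22.17692 = 175.1977, √175.1977 = 13.2362
μ ≥ (9.3 + 13.2362)/2 = 11.2681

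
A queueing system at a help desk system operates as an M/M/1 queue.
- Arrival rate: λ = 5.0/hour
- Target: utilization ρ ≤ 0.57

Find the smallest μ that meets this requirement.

ρ = λ/μ, so μ = λ/ρ
μ ≥ 5.0/0.57 = 8.7719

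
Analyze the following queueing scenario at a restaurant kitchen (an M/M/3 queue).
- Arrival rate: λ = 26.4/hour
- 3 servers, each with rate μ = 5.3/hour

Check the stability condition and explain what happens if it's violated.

Stability requires ρ = λ/(cμ) < 1
ρ = 26.4/(3 × 5.3) = 26.4/15.90 = 1.6604
Since 1.6604 ≥ 1, the system is UNSTABLE.
Need c > λ/μ = 26.4/5.3 = 4.98.
Minimum servers needed: c = 5.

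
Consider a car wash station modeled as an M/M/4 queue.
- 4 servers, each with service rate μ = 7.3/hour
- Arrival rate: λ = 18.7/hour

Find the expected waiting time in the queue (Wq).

Traffic intensity: ρ = λ/(cμ) = 18.7/(4×7.3) = 0.6404
Since ρ = 0.6404 < 1, system is stable.
Offered load a = λ/μ = cρ = 18.7/7.3 = 2.5616
P₀ = [ Σₙ₌₀^3 aⁿ/n! + a^4/(4!(1-ρ)) ]⁻¹
Σ = a^0/0! + a^1/1! + a^2/2! + a^3/3! = 1.0000 + 2.5616 + 3.2810 + 2.8016 = 9.6442
a^4/(4!(1-ρ)) = 43.0601/(24 × 0.35959) = 4.9895
P₀ = 1/(9.6442 + 4.9895) = 0.06834
Lq = P₀·a^4·ρ / (4!(1-ρ)²) = 0.068335 × 43.0601 × 0.64041 / (24 × 0.12930) = 0.6072
Wq = Lq/λ = 0.6072/18.7 = 0.03247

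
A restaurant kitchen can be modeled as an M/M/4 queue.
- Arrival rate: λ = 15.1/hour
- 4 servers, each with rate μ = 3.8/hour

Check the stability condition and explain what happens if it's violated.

Stability requires ρ = λ/(cμ) < 1
ρ = 15.1/(4 × 3.8) = 15.1/15.20 = 0.9934
Since 0.9934 < 1, the system is STABLE.
The servers are busy 99.34% of the time.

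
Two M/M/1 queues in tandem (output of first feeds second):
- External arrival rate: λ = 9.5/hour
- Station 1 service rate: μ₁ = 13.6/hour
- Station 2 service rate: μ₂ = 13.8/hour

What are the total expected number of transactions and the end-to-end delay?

By Jackson's theorem, each station behaves as independent M/M/1.
Station 1: ρ₁ = 9.5/13.6 = 0.6985, L₁ = ρ₁/(1-ρ₁) = λ/(μ₁-λ) = 9.5/4.10 = 2.3171
Station 2: ρ₂ = 9.5/13.8 = 0.6884, L₂ = ρ₂/(1-ρ₂) = λ/(μ₂-λ) = 9.5/4.30 = 2.2093
Total: L = L₁ + L₂ = 2.3171 + 2.2093 = 4.5264
W = L/λ = 4.5264/9.5 = 0.4765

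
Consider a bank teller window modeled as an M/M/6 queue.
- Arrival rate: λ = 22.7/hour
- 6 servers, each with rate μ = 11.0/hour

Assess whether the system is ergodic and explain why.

Stability requires ρ = λ/(cμ) < 1
ρ = 22.7/(6 × 11.0) = 22.7/66.00 = 0.3439
Since 0.3439 < 1, the system is STABLE.
The servers are busy 34.39% of the time.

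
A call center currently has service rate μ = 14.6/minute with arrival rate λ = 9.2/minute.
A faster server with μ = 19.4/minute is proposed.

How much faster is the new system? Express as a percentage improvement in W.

System 1: ρ₁ = 9.2/14.6 = 0.6301, W₁ = 1/(14.6-9.2) = 0.1852
System 2: ρ₂ = 9.2/19.4 = 0.4742, W₂ = 1/(19.4-9.2) = 0.09804
Improvement: (W₁-W₂)/W₁ = (0.1852-0.09804)/0.1852 = 47.06%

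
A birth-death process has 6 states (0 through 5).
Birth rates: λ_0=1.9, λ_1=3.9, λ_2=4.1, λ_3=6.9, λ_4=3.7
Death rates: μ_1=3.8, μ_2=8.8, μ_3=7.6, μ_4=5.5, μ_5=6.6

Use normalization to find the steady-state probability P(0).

Ratios P(n)/P(0) = (λ₀···λₙ₋₁)/(μ₁···μₙ):
P(1)/P(0) = (1.9)/(3.8) = 0.5000
P(2)/P(0) = (1.9×3.9)/(3.8×8.8) = 0.2216
P(3)/P(0) = (1.9×3.9×4.1)/(3.8×8.8×7.6) = 0.1195
P(4)/P(0) = (1.9×3.9×4.1×6.9)/(3.8×8.8×7.6×5.5) = 0.1500
P(5)/P(0) = (1.9×3.9×4.1×6.9×3.7)/(3.8×8.8×7.6×5.5×6.6) = 0.08407

Normalization: ∑ P(n) = 1
P(0) × (1.0000 + 0.5000 + 0.2216 + 0.1195 + 0.1500 + 0.08407) = 1
P(0) × 2.0752 = 1
P(0) = 1/2.0752 = 0.4819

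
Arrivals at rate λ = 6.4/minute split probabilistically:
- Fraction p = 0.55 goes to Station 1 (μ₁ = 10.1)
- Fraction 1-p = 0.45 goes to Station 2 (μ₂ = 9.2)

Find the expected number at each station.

Effective rates: λ₁ = 6.4×0.55 = 3.52, λ₂ = 6.4×0.45 = 2.88
Station 1: ρ₁ = 3.52/10.1 = 0.348515, L₁ = ρ₁/(1-ρ₁) = 0.348515/(1-0.348515) = 0.5350
Station 2: ρ₂ = 2.88/9.2 = 0.31304, L₂ = ρ₂/(1-ρ₂) = 0.31304/(1-0.31304) = 0.4557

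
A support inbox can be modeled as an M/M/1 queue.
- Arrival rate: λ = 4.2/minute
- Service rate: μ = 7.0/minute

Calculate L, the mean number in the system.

ρ = λ/μ = 4.2/7.0 = 0.6000
For M/M/1: L = λ/(μ-λ)
L = 4.2/(7.0-4.2) = 4.2/2.80
L = 1.5000 emails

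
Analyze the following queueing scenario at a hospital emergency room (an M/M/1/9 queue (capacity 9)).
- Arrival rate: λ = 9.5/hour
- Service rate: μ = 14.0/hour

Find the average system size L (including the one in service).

ρ = λ/μ = 9.5/14.0 = 0.67857
P₀ = (1-ρ)/(1-ρ^(K+1)) = (1-0.67857)/(1-0.67857^10) = 0.3214/0.9793 = 0.3282
P_K = P₀×ρ^K = 0.3282 × 0.67857^9 = 0.3282 × 0.03050 = 0.01001
L = ρ[1 - (K+1)ρ^K + Kρ^(K+1)] / [(1-ρ)(1-ρ^(K+1))]
L = 0.67857 × (1 - 10×0.030504 + 9×0.020699) / ((1 - 0.67857) × (1 - 0.020699)) = 1.8997 patients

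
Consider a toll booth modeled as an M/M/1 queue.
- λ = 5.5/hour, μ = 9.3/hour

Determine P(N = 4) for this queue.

ρ = λ/μ = 5.5/9.3 = 0.5914
P(n) = (1-ρ)ρⁿ
P(4) = (1-0.5914) × 0.5914^4
P(4) = 0.40860 × 0.12233
P(4) = 0.04998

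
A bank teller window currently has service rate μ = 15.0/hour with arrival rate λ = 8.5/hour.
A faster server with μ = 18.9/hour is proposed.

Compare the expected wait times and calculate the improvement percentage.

System 1: ρ₁ = 8.5/15.0 = 0.5667, W₁ = 1/(15.0-8.5) = 0.15385
System 2: ρ₂ = 8.5/18.9 = 0.4497, W₂ = 1/(18.9-8.5) = 0.096154
Improvement: (W₁-W₂)/W₁ = (0.15385-0.096154)/0.15385 = 37.50%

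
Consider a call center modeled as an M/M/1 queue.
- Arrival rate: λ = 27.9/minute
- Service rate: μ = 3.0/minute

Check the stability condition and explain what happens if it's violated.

Stability requires ρ = λ/(cμ) < 1
ρ = 27.9/(1 × 3.0) = 27.9/3.00 = 9.3000
Since 9.3000 ≥ 1, the system is UNSTABLE.
Queue grows without bound. Need μ > λ = 27.9.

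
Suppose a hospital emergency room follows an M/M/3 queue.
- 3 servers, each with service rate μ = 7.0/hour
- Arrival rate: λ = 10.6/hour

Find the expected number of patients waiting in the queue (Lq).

Traffic intensity: ρ = λ/(cμ) = 10.6/(3×7.0) = 0.5048
Since ρ = 0.5048 < 1, system is stable.
Offered load a = λ/μ = cρ = 10.6/7.0 = 1.5143
P₀ = [ Σₙ₌₀^2 aⁿ/n! + a^3/(3!(1-ρ)) ]⁻¹
Σ = a^0/0! + a^1/1! + a^2/2! = 1.0000 + 1.5143 + 1.1465 = 3.6608
a^3/(3!(1-ρ)) = 3.4723/(6 × 0.49524) = 1.1686
P₀ = 1/(3.6608 + 1.1686) = 0.2071
Lq = P₀·a^3·ρ / (3!(1-ρ)²) = 0.2071 × 3.4723 × 0.5048 / (6 × 0.2453) = 0.2466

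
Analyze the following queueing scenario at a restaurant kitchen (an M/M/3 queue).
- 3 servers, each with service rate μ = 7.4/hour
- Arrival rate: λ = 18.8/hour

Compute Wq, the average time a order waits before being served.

Traffic intensity: ρ = λ/(cμ) = 18.8/(3×7.4) = 0.8468
Since ρ = 0.8468 < 1, system is stable.
Offered load a = λ/μ = cρ = 18.8/7.4 = 2.5405
P₀ = [ Σₙ₌₀^2 aⁿ/n! + a^3/(3!(1-ρ)) ]⁻¹
Σ = a^0/0! + a^1/1! + a^2/2! = 1.0000 + 2.5405 + 3.2272 = 6.7677
a^3/(3!(1-ρ)) = 16.3975/(6 × 0.153153) = 17.8444
P₀ = 1/(6.7677 + 17.8444) = 0.04063
Lq = P₀·a^3·ρ / (3!(1-ρ)²) = 0.0406305 × 16.3975 × 0.846847 / (6 × 0.0234559) = 4.0090
Wq = Lq/λ = 4.0090/18.8 = 0.2132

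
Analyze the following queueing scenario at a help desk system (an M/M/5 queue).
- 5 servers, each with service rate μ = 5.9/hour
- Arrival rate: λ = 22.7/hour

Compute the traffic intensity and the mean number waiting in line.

Traffic intensity: ρ = λ/(cμ) = 22.7/(5×5.9) = 0.7695
Since ρ = 0.7695 < 1, system is stable.
Offered load a = λ/μ = cρ = 22.7/5.9 = 3.8475
P₀ = [ Σₙ₌₀^4 aⁿ/n! + a^5/(5!(1-ρ)) ]⁻¹
Σ = a^0/0! + a^1/1! + a^2/2! + a^3/3! + a^4/4! = 1.00000 + 3.84746 + 7.40147 + 9.49227 + 9.13028 = 30.8715
a^5/(5!(1-ρ)) = 843.0809/(120 × 0.2305085) = 30.4790
P₀ = 1/(30.8715 + 30.4790) = 0.01630
Lq = P₀·a^5·ρ / (5!(1-ρ)²) = 0.0162998 × 843.0809 × 0.769492 / (120 × 0.0531342) = 1.6584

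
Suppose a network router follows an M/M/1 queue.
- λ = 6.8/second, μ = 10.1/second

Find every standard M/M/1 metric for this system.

Step 1: ρ = λ/μ = 6.8/10.1 = 0.6733
Step 2: L = λ/(μ-λ) = 6.8/3.30 = 2.0606
Step 3: Lq = λ²/(μ(μ-λ)) = 46.24/(10.1×3.30) = 1.3873
Step 4: W = 1/(μ-λ) = 1/3.30 = 0.30303
Step 5: Wq = λ/(μ(μ-λ)) = 6.8/(10.1×3.30) = 0.2040
Step 6: P(0) = 1-ρ = 0.3267
Verify: L = λW = 6.8×0.30303 = 2.0606 ✔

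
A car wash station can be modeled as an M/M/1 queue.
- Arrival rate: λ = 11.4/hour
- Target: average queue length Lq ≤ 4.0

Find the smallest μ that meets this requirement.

For M/M/1: Lq = λ²/(μ(μ-λ))
Need Lq ≤ 4.0, i.e. μ(μ-λ) ≥ λ²/4.0
μ² - 11.4μ - 129.96/4.0 ≥ 0  →  μ² - 11.4μ - 32.4900 ≥ 0
Quadratic formula (positive root): μ = [λ + √(λ² + 4×32.4900)]/2
Discriminant: 129.96 + 4×32.4900 = 259.9200, √259.9200 = 16.1220
μ ≥ (11.4 + 16.1220)/2 = 13.7610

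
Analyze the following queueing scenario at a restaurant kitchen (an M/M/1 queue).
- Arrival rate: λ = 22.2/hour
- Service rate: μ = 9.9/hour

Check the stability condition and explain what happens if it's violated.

Stability requires ρ = λ/(cμ) < 1
ρ = 22.2/(1 × 9.9) = 22.2/9.90 = 2.2424
Since 2.2424 ≥ 1, the system is UNSTABLE.
Queue grows without bound. Need μ > λ = 22.2.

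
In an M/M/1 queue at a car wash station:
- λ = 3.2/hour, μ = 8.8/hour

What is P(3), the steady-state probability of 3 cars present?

ρ = λ/μ = 3.2/8.8 = 0.36364
P(n) = (1-ρ)ρⁿ
P(3) = (1-0.36364) × 0.36364^3
P(3) = 0.6364 × 0.04809
P(3) = 0.03060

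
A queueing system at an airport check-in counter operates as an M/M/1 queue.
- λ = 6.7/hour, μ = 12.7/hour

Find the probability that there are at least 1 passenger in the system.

ρ = λ/μ = 6.7/12.7 = 0.5276
P(N ≥ n) = ρⁿ
P(N ≥ 1) = 0.5276^1
P(N ≥ 1) = 0.5276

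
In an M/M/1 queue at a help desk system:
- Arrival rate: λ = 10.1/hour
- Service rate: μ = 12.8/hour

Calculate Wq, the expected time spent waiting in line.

First, compute utilization: ρ = λ/μ = 10.1/12.8 = 0.7891
For M/M/1: Wq = λ/(μ(μ-λ))
Wq = 10.1/(12.8 × (12.8-10.1))
Wq = 10.1/(12.8 × 2.70)
Wq = 0.2922 hours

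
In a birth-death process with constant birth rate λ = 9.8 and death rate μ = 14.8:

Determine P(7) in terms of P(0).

For constant rates: P(n)/P(0) = (λ/μ)^n
P(7)/P(0) = (9.8/14.8)^7 = 0.66216^7 = 0.05581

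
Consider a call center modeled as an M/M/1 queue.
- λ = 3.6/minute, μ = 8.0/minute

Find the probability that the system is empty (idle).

ρ = λ/μ = 3.6/8.0 = 0.4500
P(0) = 1 - ρ = 1 - 0.4500 = 0.5500
The server is idle 55.00% of the time.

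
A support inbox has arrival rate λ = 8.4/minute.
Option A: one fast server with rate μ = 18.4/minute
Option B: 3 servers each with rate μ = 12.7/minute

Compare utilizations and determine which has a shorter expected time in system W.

Option A: single server μ = 18.4 (M/M/1)
  ρ_A = 8.4/18.4 = 0.4565
  W_A = 1/(μ-λ) = 1/(18.4-8.4) = 1/10.00 = 0.1000

Option B: 3 servers μ = 12.7 (M/M/3)
  ρ_B = λ/(cμ) = 8.4/(3×12.7) = 0.2205
  Offered load a = λ/μ = cρ = 8.4/12.7 = 0.6614
  P₀ = [ Σₙ₌₀^2 aⁿ/n! + a^3/(3!(1-ρ)) ]⁻¹
  Σ = a^0/0! + a^1/1! + a^2/2! = 1.0000 + 0.66142 + 0.21874 = 1.8802
  a^3/(3!(1-ρ)) = 0.28935/(6 × 0.77953) = 0.06186
  P₀ = 1/(1.8802 + 0.06186) = 0.5149
  Lq = P₀·a^3·ρ / (3!(1-ρ)²) = 0.51493 × 0.28935 × 0.22047 / (6 × 0.60766) = 0.009010
  Wq_B = Lq/λ = 0.009010/8.4 = 0.001073
  W_B = Wq_B + 1/μ = 0.001073 + 0.07874 = 0.07981

Since W_B = 0.07981 < W_A = 0.1000, Option B (multiple servers) has the shorter time in system.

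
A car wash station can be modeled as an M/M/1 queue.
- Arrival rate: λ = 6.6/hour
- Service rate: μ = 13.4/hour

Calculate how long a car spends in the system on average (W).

First, compute utilization: ρ = λ/μ = 6.6/13.4 = 0.4925
For M/M/1: W = 1/(μ-λ)
W = 1/(13.4-6.6) = 1/6.80
W = 0.1471 hours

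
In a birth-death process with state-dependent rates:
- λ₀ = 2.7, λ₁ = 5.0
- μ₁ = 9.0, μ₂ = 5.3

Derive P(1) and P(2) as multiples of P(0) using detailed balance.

Balance equations:
State 0: λ₀P₀ = μ₁P₁ → P₁ = (λ₀/μ₁)P₀ = (2.7/9.0)P₀ = 0.3000P₀
State 1: P₂ = (λ₀λ₁)/(μ₁μ₂)P₀ = (2.7×5.0)/(9.0×5.3)P₀ = 0.2830P₀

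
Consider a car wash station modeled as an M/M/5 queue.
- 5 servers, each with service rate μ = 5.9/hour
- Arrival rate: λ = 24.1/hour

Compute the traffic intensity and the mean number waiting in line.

Traffic intensity: ρ = λ/(cμ) = 24.1/(5×5.9) = 0.8169
Since ρ = 0.8169 < 1, system is stable.
Offered load a = λ/μ = cρ = 24.1/5.9 = 4.0847
P₀ = [ Σₙ₌₀^4 aⁿ/n! + a^5/(5!(1-ρ)) ]⁻¹
Σ = a^0/0! + a^1/1! + a^2/2! + a^3/3! + a^4/4! = 1.0000 + 4.0847 + 8.3426 + 11.3591 + 11.5998 = 36.3862
a^5/(5!(1-ρ)) = 1137.1694/(120 × 0.1830508) = 51.7693
P₀ = 1/(36.3862 + 51.7693) = 0.01134
Lq = P₀·a^5·ρ / (5!(1-ρ)²) = 0.011344 × 1137.1694 × 0.81695 / (120 × 0.033508) = 2.6209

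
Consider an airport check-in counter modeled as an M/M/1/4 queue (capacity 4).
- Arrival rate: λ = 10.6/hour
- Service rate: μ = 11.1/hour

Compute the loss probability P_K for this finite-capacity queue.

ρ = λ/μ = 10.6/11.1 = 0.95495
P₀ = (1-ρ)/(1-ρ^(K+1)) = (1-0.95495)/(1-0.95495^5) = 0.045050/0.20585 = 0.2188
P_K = P₀×ρ^K = 0.2188 × 0.95495^4 = 0.2188 × 0.8316 = 0.1820
Blocking probability = 18.20%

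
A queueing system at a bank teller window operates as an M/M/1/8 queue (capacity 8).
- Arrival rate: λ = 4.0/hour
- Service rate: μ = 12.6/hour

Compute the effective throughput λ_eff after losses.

ρ = λ/μ = 4.0/12.6 = 0.31746
P₀ = (1-ρ)/(1-ρ^(K+1)) = (1-0.31746)/(1-0.31746^9) = 0.68254/0.99997 = 0.6826
P_K = P₀×ρ^K = 0.68256 × 0.31746^8 = 0.68256 × 0.00010316 = 0.00007041
λ_eff = λ(1-P_K) = 4.0 × (1 - 0.00007041) = 4.0 × 0.99993 = 3.9997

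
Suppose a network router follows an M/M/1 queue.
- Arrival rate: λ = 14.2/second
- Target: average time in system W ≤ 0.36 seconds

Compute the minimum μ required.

For M/M/1: W = 1/(μ-λ)
Need W ≤ 0.36, so 1/(μ-λ) ≤ 0.36
μ - λ ≥ 1/0.36 = 2.7778
μ ≥ 14.2 + 2.7778 = 16.9778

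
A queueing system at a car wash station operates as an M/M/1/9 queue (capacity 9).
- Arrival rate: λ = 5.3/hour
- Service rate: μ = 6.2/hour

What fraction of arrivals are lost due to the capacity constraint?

ρ = λ/μ = 5.3/6.2 = 0.85484
P₀ = (1-ρ)/(1-ρ^(K+1)) = (1-0.85484)/(1-0.85484^10) = 0.1452/0.7916 = 0.1834
P_K = P₀×ρ^K = 0.18337 × 0.85484^9 = 0.18337 × 0.24376 = 0.04470
Blocking probability = 4.47%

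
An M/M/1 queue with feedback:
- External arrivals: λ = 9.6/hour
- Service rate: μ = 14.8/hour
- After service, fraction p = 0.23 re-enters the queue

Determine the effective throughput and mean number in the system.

Effective arrival rate: λ_eff = λ/(1-p) = 9.6/(1-0.23) = 9.6/0.77 = 12.4675
ρ = λ_eff/μ = 12.4675/14.8 = 0.8424
L = ρ/(1-ρ) = 0.8424/(1-0.8424) = 5.3452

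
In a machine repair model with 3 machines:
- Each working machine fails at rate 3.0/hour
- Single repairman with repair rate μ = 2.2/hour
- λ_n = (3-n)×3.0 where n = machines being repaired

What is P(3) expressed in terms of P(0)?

P(3)/P(0) = ∏_{i=0}^{3-1} λ_i/μ_{i+1}
= (3-0)×3.0/2.2 × (3-1)×3.0/2.2 × (3-2)×3.0/2.2
= 15.2141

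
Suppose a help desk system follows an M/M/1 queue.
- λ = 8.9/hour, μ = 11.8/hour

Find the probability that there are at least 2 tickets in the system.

ρ = λ/μ = 8.9/11.8 = 0.75424
P(N ≥ n) = ρⁿ
P(N ≥ 2) = 0.75424^2
P(N ≥ 2) = 0.5689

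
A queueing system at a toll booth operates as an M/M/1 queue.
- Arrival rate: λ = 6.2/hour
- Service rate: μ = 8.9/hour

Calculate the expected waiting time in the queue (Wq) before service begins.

First, compute utilization: ρ = λ/μ = 6.2/8.9 = 0.6966
For M/M/1: Wq = λ/(μ(μ-λ))
Wq = 6.2/(8.9 × (8.9-6.2))
Wq = 6.2/(8.9 × 2.70)
Wq = 0.2580 hours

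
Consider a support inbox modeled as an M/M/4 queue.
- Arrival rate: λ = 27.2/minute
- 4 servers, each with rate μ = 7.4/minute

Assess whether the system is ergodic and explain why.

Stability requires ρ = λ/(cμ) < 1
ρ = 27.2/(4 × 7.4) = 27.2/29.60 = 0.9189
Since 0.9189 < 1, the system is STABLE.
The servers are busy 91.89% of the time.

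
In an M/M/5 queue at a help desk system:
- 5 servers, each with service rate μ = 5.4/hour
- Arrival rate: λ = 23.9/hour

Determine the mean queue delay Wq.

Traffic intensity: ρ = λ/(cμ) = 23.9/(5×5.4) = 0.8852
Since ρ = 0.8852 < 1, system is stable.
Offered load a = λ/μ = cρ = 23.9/5.4 = 4.4259
P₀ = [ Σₙ₌₀^4 aⁿ/n! + a^5/(5!(1-ρ)) ]⁻¹
Σ = a^0/0! + a^1/1! + a^2/2! + a^3/3! + a^4/4! = 1.0000 + 4.4259 + 9.7944 + 14.4498 + 15.9884 = 45.6585
a^5/(5!(1-ρ)) = 1698.3246/(120 × 0.1148148) = 123.2655
P₀ = 1/(45.6585 + 123.2655) = 0.005920
Lq = P₀·a^5·ρ / (5!(1-ρ)²) = 0.00591982 × 1698.3246 × 0.885185 / (120 × 0.0131824) = 5.6258
Wq = Lq/λ = 5.6258/23.9 = 0.2354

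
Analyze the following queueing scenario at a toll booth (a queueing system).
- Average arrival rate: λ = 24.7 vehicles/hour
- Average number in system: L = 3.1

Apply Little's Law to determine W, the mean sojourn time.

Little's Law: L = λW, so W = L/λ
W = 3.1/24.7 = 0.1255 hours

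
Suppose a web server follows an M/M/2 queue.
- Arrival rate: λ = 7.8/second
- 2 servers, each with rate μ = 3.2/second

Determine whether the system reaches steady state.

Stability requires ρ = λ/(cμ) < 1
ρ = 7.8/(2 × 3.2) = 7.8/6.40 = 1.2188
Since 1.2188 ≥ 1, the system is UNSTABLE.
Need c > λ/μ = 7.8/3.2 = 2.44.
Minimum servers needed: c = 3.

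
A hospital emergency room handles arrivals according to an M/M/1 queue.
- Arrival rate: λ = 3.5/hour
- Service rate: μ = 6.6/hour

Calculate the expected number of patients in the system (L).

ρ = λ/μ = 3.5/6.6 = 0.5303
For M/M/1: L = λ/(μ-λ)
L = 3.5/(6.6-3.5) = 3.5/3.10
L = 1.1290 patients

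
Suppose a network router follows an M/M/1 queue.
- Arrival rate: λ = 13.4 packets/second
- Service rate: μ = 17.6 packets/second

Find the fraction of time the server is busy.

Server utilization: ρ = λ/μ
ρ = 13.4/17.6 = 0.7614
The server is busy 76.14% of the time.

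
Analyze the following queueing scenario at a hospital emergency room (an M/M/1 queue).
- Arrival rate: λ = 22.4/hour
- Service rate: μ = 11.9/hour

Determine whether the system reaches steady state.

Stability requires ρ = λ/(cμ) < 1
ρ = 22.4/(1 × 11.9) = 22.4/11.90 = 1.8824
Since 1.8824 ≥ 1, the system is UNSTABLE.
Queue grows without bound. Need μ > λ = 22.4.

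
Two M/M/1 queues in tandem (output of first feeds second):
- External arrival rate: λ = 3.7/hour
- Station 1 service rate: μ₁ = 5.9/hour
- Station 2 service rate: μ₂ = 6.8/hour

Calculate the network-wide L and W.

By Jackson's theorem, each station behaves as independent M/M/1.
Station 1: ρ₁ = 3.7/5.9 = 0.6271, L₁ = ρ₁/(1-ρ₁) = λ/(μ₁-λ) = 3.7/2.20 = 1.68182
Station 2: ρ₂ = 3.7/6.8 = 0.5441, L₂ = ρ₂/(1-ρ₂) = λ/(μ₂-λ) = 3.7/3.10 = 1.19355
Total: L = L₁ + L₂ = 1.68182 + 1.19355 = 2.8754
W = L/λ = 2.8754/3.7 = 0.7771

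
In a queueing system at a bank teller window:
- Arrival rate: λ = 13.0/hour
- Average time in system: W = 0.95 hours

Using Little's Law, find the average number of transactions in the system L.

Little's Law: L = λW
L = 13.0 × 0.95 = 12.3500 transactions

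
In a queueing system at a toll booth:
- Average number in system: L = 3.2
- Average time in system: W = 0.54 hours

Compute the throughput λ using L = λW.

Little's Law: L = λW, so λ = L/W
λ = 3.2/0.54 = 5.9259 vehicles/hour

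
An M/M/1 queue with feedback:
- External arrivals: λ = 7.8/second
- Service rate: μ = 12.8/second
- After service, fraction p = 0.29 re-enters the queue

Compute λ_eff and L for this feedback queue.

Effective arrival rate: λ_eff = λ/(1-p) = 7.8/(1-0.29) = 7.8/0.71 = 10.98592
ρ = λ_eff/μ = 10.98592/12.8 = 0.858275
L = ρ/(1-ρ) = 0.858275/(1-0.858275) = 6.0559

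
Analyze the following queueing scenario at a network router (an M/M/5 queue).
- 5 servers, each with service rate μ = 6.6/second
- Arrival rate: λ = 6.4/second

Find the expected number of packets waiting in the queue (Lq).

Traffic intensity: ρ = λ/(cμ) = 6.4/(5×6.6) = 0.1939
Since ρ = 0.1939 < 1, system is stable.
Offered load a = λ/μ = cρ = 6.4/6.6 = 0.9697
P₀ = [ Σₙ₌₀^4 aⁿ/n! + a^5/(5!(1-ρ)) ]⁻¹
Σ = a^0/0! + a^1/1! + a^2/2! + a^3/3! + a^4/4! = 1.0000 + 0.9697 + 0.4702 + 0.1520 + 0.03684 = 2.6287
a^5/(5!(1-ρ)) = 0.8574/(120 × 0.8061) = 0.008864
P₀ = 1/(2.6287 + 0.008864) = 0.3791
Lq = P₀·a^5·ρ / (5!(1-ρ)²) = 0.37914 × 0.85739 × 0.19394 / (120 × 0.64973) = 0.0008086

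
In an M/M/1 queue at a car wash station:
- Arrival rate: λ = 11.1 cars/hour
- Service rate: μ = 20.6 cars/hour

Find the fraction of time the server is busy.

Server utilization: ρ = λ/μ
ρ = 11.1/20.6 = 0.5388
The server is busy 53.88% of the time.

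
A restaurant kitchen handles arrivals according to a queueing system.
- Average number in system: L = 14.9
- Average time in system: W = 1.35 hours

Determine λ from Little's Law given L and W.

Little's Law: L = λW, so λ = L/W
λ = 14.9/1.35 = 11.0370 orders/hour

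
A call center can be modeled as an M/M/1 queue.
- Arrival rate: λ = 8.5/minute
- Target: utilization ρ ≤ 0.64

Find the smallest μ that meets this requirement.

ρ = λ/μ, so μ = λ/ρ
μ ≥ 8.5/0.64 = 13.2812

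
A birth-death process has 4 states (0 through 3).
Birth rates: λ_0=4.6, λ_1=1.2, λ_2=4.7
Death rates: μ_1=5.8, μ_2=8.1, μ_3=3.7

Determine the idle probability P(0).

Ratios P(n)/P(0) = (λ₀···λₙ₋₁)/(μ₁···μₙ):
P(1)/P(0) = (4.6)/(5.8) = 0.7931
P(2)/P(0) = (4.6×1.2)/(5.8×8.1) = 0.1175
P(3)/P(0) = (4.6×1.2×4.7)/(5.8×8.1×3.7) = 0.1493

Normalization: ∑ P(n) = 1
P(0) × (1.0000 + 0.7931 + 0.1175 + 0.1493) = 1
P(0) × 2.0599 = 1
P(0) = 1/2.0599 = 0.4855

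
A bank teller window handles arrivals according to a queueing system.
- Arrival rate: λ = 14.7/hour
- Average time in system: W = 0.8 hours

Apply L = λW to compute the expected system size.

Little's Law: L = λW
L = 14.7 × 0.8 = 11.7600 transactions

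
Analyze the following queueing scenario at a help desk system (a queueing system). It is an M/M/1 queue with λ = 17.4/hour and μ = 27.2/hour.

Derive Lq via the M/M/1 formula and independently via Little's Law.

Method 1 (direct): Lq = λ²/(μ(μ-λ)) = 302.76/(27.2 × 9.80) = 1.1358

Method 2 (Little's Law):
W = 1/(μ-λ) = 1/9.80 = 0.102041
Wq = W - 1/μ = 0.102041 - 0.0367647 = 0.065276
Lq = λWq = 17.4 × 0.065276 = 1.1358 ✔ (matches Method 1)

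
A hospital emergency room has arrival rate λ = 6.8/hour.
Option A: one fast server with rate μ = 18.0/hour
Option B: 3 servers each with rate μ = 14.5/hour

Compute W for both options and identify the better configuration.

Option A: single server μ = 18.0 (M/M/1)
  ρ_A = 6.8/18.0 = 0.3778
  W_A = 1/(μ-λ) = 1/(18.0-6.8) = 1/11.20 = 0.08929

Option B: 3 servers μ = 14.5 (M/M/3)
  ρ_B = λ/(cμ) = 6.8/(3×14.5) = 0.1563
  Offered load a = λ/μ = cρ = 6.8/14.5 = 0.4690
  P₀ = [ Σₙ₌₀^2 aⁿ/n! + a^3/(3!(1-ρ)) ]⁻¹
  Σ = a^0/0! + a^1/1! + a^2/2! = 1.0000 + 0.46897 + 0.10996 = 1.5789
  a^3/(3!(1-ρ)) = 0.1031/(6 × 0.8437) = 0.02037
  P₀ = 1/(1.5789 + 0.02037) = 0.6253
  Lq = P₀·a^3·ρ / (3!(1-ρ)²) = 0.62527 × 0.10314 × 0.15632 / (6 × 0.71179) = 0.002361
  Wq_B = Lq/λ = 0.0023605/6.8 = 0.00034713
  W_B = Wq_B + 1/μ = 0.00034713 + 0.068966 = 0.06931

Since W_B = 0.06931 < W_A = 0.08929, Option B (multiple servers) has the shorter time in system.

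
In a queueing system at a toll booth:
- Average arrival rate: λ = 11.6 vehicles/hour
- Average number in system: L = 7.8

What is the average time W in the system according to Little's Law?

Little's Law: L = λW, so W = L/λ
W = 7.8/11.6 = 0.6724 hours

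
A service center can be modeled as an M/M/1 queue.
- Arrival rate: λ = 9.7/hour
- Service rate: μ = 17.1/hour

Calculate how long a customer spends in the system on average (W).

First, compute utilization: ρ = λ/μ = 9.7/17.1 = 0.5673
For M/M/1: W = 1/(μ-λ)
W = 1/(17.1-9.7) = 1/7.40
W = 0.1351 hours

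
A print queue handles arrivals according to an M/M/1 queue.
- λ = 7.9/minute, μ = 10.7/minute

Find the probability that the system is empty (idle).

ρ = λ/μ = 7.9/10.7 = 0.7383
P(0) = 1 - ρ = 1 - 0.7383 = 0.2617
The server is idle 26.17% of the time.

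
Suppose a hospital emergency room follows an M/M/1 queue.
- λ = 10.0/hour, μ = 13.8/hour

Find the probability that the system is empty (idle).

ρ = λ/μ = 10.0/13.8 = 0.7246
P(0) = 1 - ρ = 1 - 0.7246 = 0.2754
The server is idle 27.54% of the time.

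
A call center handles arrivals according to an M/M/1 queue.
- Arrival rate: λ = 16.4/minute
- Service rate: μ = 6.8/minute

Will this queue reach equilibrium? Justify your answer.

Stability requires ρ = λ/(cμ) < 1
ρ = 16.4/(1 × 6.8) = 16.4/6.80 = 2.4118
Since 2.4118 ≥ 1, the system is UNSTABLE.
Queue grows without bound. Need μ > λ = 16.4.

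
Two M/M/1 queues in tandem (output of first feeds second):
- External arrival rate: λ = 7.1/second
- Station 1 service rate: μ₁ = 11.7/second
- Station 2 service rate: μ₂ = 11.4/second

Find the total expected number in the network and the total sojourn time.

By Jackson's theorem, each station behaves as independent M/M/1.
Station 1: ρ₁ = 7.1/11.7 = 0.6068, L₁ = ρ₁/(1-ρ₁) = λ/(μ₁-λ) = 7.1/4.60 = 1.54348
Station 2: ρ₂ = 7.1/11.4 = 0.6228, L₂ = ρ₂/(1-ρ₂) = λ/(μ₂-λ) = 7.1/4.30 = 1.65116
Total: L = L₁ + L₂ = 1.54348 + 1.65116 = 3.1946
W = L/λ = 3.1946/7.1 = 0.4499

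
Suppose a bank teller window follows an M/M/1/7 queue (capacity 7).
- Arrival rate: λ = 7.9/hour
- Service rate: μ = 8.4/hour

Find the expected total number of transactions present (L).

ρ = λ/μ = 7.9/8.4 = 0.94048
P₀ = (1-ρ)/(1-ρ^(K+1)) = (1-0.94048)/(1-0.94048^8) = 0.05952/0.3879 = 0.1534
P_K = P₀×ρ^K = 0.15343 × 0.94048^7 = 0.15343 × 0.65080 = 0.09985
L = ρ[1 - (K+1)ρ^K + Kρ^(K+1)] / [(1-ρ)(1-ρ^(K+1))]
L = 0.94048 × (1 - 8×0.6507991 + 7×0.6120635) / ((1 - 0.94048) × (1 - 0.6120635)) = 3.1791 transactions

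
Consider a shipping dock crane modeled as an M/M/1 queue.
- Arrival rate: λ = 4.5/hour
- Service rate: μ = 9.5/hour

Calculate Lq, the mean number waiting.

ρ = λ/μ = 4.5/9.5 = 0.4737
For M/M/1: Lq = λ²/(μ(μ-λ))
Lq = 20.25/(9.5 × 5.00)
Lq = 0.4263 containers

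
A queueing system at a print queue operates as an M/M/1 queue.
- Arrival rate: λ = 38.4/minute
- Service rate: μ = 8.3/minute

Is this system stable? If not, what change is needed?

Stability requires ρ = λ/(cμ) < 1
ρ = 38.4/(1 × 8.3) = 38.4/8.30 = 4.6265
Since 4.6265 ≥ 1, the system is UNSTABLE.
Queue grows without bound. Need μ > λ = 38.4.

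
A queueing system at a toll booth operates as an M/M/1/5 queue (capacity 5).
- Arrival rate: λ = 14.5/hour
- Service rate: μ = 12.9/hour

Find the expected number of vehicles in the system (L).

ρ = λ/μ = 14.5/12.9 = 1.12403
P₀ = (1-ρ)/(1-ρ^(K+1)) = (1-1.12403)/(1-1.12403^6) = -0.1240/-1.0168 = 0.1220
P_K = P₀×ρ^K = 0.1220 × 1.12403^5 = 0.1220 × 1.7943 = 0.2189
L = ρ[1 - (K+1)ρ^K + Kρ^(K+1)] / [(1-ρ)(1-ρ^(K+1))]
L = 1.12403 × (1 - 6×1.794277 + 5×2.016821) / ((1 - 1.12403) × (1 - 2.016821)) = 2.8382 vehicles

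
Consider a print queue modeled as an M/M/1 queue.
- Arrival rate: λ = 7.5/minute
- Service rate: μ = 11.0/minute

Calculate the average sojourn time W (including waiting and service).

First, compute utilization: ρ = λ/μ = 7.5/11.0 = 0.6818
For M/M/1: W = 1/(μ-λ)
W = 1/(11.0-7.5) = 1/3.50
W = 0.2857 minutes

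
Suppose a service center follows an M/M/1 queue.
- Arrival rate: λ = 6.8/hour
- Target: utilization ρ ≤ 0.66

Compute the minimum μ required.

ρ = λ/μ, so μ = λ/ρ
μ ≥ 6.8/0.66 = 10.3030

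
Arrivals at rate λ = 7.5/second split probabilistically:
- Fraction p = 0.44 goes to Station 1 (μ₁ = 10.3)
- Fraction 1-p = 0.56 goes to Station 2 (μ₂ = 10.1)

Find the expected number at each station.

Effective rates: λ₁ = 7.5×0.44 = 3.3, λ₂ = 7.5×0.56 = 4.2
Station 1: ρ₁ = 3.3/10.3 = 0.32039, L₁ = ρ₁/(1-ρ₁) = 0.32039/(1-0.32039) = 0.4714
Station 2: ρ₂ = 4.2/10.1 = 0.41584, L₂ = ρ₂/(1-ρ₂) = 0.41584/(1-0.41584) = 0.7119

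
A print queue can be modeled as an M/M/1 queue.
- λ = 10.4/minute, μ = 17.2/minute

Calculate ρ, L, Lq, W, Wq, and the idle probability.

Step 1: ρ = λ/μ = 10.4/17.2 = 0.6047
Step 2: L = λ/(μ-λ) = 10.4/6.80 = 1.5294
Step 3: Lq = λ²/(μ(μ-λ)) = 108.16/(17.2×6.80) = 0.9248
Step 4: W = 1/(μ-λ) = 1/6.80 = 0.14706
Step 5: Wq = λ/(μ(μ-λ)) = 10.4/(17.2×6.80) = 0.08892
Step 6: P(0) = 1-ρ = 0.3953
Verify: L = λW = 10.4×0.14706 = 1.5294 ✔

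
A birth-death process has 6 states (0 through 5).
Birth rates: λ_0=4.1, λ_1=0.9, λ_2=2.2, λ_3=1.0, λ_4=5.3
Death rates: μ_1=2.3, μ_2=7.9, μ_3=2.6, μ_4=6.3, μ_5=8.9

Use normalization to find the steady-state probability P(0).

Ratios P(n)/P(0) = (λ₀···λₙ₋₁)/(μ₁···μₙ):
P(1)/P(0) = (4.1)/(2.3) = 1.7826
P(2)/P(0) = (4.1×0.9)/(2.3×7.9) = 0.2031
P(3)/P(0) = (4.1×0.9×2.2)/(2.3×7.9×2.6) = 0.1718
P(4)/P(0) = (4.1×0.9×2.2×1.0)/(2.3×7.9×2.6×6.3) = 0.02728
P(5)/P(0) = (4.1×0.9×2.2×1.0×5.3)/(2.3×7.9×2.6×6.3×8.9) = 0.01624

Normalization: ∑ P(n) = 1
P(0) × (1.0000 + 1.7826 + 0.2031 + 0.1718 + 0.02728 + 0.01624) = 1
P(0) × 3.2010 = 1
P(0) = 1/3.2010 = 0.3124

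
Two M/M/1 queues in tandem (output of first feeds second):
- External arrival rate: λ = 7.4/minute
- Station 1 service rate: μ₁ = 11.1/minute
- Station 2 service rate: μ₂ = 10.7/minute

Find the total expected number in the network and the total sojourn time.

By Jackson's theorem, each station behaves as independent M/M/1.
Station 1: ρ₁ = 7.4/11.1 = 0.6667, L₁ = ρ₁/(1-ρ₁) = λ/(μ₁-λ) = 7.4/3.70 = 2.0000
Station 2: ρ₂ = 7.4/10.7 = 0.6916, L₂ = ρ₂/(1-ρ₂) = λ/(μ₂-λ) = 7.4/3.30 = 2.2424
Total: L = L₁ + L₂ = 2.0000 + 2.2424 = 4.2424
W = L/λ = 4.2424/7.4 = 0.5733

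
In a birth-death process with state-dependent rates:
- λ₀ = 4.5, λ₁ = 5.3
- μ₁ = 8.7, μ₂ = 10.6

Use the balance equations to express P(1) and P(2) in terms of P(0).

Balance equations:
State 0: λ₀P₀ = μ₁P₁ → P₁ = (λ₀/μ₁)P₀ = (4.5/8.7)P₀ = 0.5172P₀
State 1: P₂ = (λ₀λ₁)/(μ₁μ₂)P₀ = (4.5×5.3)/(8.7×10.6)P₀ = 0.2586P₀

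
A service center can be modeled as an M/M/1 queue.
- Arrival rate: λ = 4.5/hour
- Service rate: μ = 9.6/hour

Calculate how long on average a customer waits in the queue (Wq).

First, compute utilization: ρ = λ/μ = 4.5/9.6 = 0.4688
For M/M/1: Wq = λ/(μ(μ-λ))
Wq = 4.5/(9.6 × (9.6-4.5))
Wq = 4.5/(9.6 × 5.10)
Wq = 0.09191 hours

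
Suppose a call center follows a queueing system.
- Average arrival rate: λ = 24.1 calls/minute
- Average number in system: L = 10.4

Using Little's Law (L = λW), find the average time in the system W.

Little's Law: L = λW, so W = L/λ
W = 10.4/24.1 = 0.4315 minutes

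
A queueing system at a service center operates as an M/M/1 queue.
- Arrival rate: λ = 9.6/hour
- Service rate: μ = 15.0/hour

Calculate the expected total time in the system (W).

First, compute utilization: ρ = λ/μ = 9.6/15.0 = 0.6400
For M/M/1: W = 1/(μ-λ)
W = 1/(15.0-9.6) = 1/5.40
W = 0.1852 hours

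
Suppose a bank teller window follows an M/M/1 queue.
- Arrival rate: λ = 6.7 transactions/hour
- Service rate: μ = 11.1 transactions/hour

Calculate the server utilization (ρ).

Server utilization: ρ = λ/μ
ρ = 6.7/11.1 = 0.6036
The server is busy 60.36% of the time.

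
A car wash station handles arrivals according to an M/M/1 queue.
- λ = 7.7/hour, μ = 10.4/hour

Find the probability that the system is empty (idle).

ρ = λ/μ = 7.7/10.4 = 0.7404
P(0) = 1 - ρ = 1 - 0.7404 = 0.2596
The server is idle 25.96% of the time.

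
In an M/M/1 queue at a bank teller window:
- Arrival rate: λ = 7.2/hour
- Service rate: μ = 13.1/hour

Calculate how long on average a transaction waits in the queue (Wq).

First, compute utilization: ρ = λ/μ = 7.2/13.1 = 0.5496
For M/M/1: Wq = λ/(μ(μ-λ))
Wq = 7.2/(13.1 × (13.1-7.2))
Wq = 7.2/(13.1 × 5.90)
Wq = 0.09316 hours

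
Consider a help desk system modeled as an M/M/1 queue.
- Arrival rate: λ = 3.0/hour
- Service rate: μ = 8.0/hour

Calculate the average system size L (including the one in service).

ρ = λ/μ = 3.0/8.0 = 0.3750
For M/M/1: L = λ/(μ-λ)
L = 3.0/(8.0-3.0) = 3.0/5.00
L = 0.6000 tickets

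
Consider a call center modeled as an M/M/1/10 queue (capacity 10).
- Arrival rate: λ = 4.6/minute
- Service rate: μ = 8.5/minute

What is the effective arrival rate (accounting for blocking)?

ρ = λ/μ = 4.6/8.5 = 0.541176
P₀ = (1-ρ)/(1-ρ^(K+1)) = (1-0.541176)/(1-0.541176^11) = 0.4588/0.9988 = 0.4594
P_K = P₀×ρ^K = 0.45936 × 0.541176^10 = 0.45936 × 0.0021547 = 0.0009898
λ_eff = λ(1-P_K) = 4.6 × (1 - 0.0009898) = 4.6 × 0.9990 = 4.5954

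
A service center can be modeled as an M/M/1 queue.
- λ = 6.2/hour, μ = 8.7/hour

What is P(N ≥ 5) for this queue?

ρ = λ/μ = 6.2/8.7 = 0.7126
P(N ≥ n) = ρⁿ
P(N ≥ 5) = 0.7126^5
P(N ≥ 5) = 0.1838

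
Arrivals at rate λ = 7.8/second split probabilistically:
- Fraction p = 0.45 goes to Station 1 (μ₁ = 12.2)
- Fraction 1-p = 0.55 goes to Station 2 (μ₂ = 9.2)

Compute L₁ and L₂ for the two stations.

Effective rates: λ₁ = 7.8×0.45 = 3.51, λ₂ = 7.8×0.55 = 4.29
Station 1: ρ₁ = 3.51/12.2 = 0.2877, L₁ = ρ₁/(1-ρ₁) = 0.2877/(1-0.2877) = 0.4039
Station 2: ρ₂ = 4.29/9.2 = 0.4663, L₂ = ρ₂/(1-ρ₂) = 0.4663/(1-0.4663) = 0.8737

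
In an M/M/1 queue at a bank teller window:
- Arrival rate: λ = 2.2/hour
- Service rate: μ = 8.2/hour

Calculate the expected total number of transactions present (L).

ρ = λ/μ = 2.2/8.2 = 0.2683
For M/M/1: L = λ/(μ-λ)
L = 2.2/(8.2-2.2) = 2.2/6.00
L = 0.3667 transactions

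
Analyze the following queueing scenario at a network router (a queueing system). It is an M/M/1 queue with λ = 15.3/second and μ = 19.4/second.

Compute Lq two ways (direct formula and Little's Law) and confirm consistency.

Method 1 (direct): Lq = λ²/(μ(μ-λ)) = 234.09/(19.4 × 4.10) = 2.9430

Method 2 (Little's Law):
W = 1/(μ-λ) = 1/4.10 = 0.243902
Wq = W - 1/μ = 0.243902 - 0.0515464 = 0.192356
Lq = λWq = 15.3 × 0.192356 = 2.9430 ✔ (matches Method 1)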